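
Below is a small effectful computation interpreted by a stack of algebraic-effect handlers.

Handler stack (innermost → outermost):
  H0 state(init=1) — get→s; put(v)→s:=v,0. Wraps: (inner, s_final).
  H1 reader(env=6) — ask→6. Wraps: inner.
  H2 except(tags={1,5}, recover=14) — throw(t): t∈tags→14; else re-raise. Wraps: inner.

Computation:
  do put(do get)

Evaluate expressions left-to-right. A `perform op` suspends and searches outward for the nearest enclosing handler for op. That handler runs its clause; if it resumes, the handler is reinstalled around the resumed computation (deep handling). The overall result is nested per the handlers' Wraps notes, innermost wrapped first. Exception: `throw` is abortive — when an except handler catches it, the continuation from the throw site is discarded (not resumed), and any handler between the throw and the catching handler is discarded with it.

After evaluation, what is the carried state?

Answer: 1

Working:
get @ H0 ⇒ 1
put(1) @ H0 ⇒ s:=1
H0 returns (0, 1)
H1 returns (0, 1)
H2 returns (0, 1)
= (0, 1)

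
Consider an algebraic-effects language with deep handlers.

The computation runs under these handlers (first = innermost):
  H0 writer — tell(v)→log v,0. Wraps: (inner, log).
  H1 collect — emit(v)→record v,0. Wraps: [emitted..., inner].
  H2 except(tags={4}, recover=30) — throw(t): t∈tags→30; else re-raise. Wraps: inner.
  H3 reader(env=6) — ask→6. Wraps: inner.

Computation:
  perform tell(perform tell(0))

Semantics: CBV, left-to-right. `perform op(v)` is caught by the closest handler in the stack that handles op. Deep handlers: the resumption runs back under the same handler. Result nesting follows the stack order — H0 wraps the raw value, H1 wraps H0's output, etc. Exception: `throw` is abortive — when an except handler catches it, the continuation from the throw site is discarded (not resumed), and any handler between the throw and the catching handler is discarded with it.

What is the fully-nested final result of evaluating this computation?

Evaluation trace:
tell(0) @ H0 ⇒ log+=0
tell(0) @ H0 ⇒ log+=0
H0 returns (0, (0, 0))
H1 returns [(0, (0, 0))]
H2 returns [(0, (0, 0))]
H3 returns [(0, (0, 0))]
= [(0, (0, 0))]

Answer: [(0, (0, 0))]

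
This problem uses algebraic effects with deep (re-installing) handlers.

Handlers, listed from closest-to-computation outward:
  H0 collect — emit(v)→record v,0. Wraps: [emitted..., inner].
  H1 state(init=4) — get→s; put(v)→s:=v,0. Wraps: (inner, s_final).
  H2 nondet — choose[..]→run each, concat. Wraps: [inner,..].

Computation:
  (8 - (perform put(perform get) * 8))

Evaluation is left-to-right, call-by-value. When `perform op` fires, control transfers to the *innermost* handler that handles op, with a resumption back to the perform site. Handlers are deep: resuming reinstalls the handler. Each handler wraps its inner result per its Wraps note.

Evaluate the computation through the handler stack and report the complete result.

Answer: [([8], 4)]

Working:
get @ H1 ⇒ 4
put(4) @ H1 ⇒ s:=4
H0 returns [8]
H1 returns ([8], 4)
H2 returns [([8], 4)]
= [([8], 4)]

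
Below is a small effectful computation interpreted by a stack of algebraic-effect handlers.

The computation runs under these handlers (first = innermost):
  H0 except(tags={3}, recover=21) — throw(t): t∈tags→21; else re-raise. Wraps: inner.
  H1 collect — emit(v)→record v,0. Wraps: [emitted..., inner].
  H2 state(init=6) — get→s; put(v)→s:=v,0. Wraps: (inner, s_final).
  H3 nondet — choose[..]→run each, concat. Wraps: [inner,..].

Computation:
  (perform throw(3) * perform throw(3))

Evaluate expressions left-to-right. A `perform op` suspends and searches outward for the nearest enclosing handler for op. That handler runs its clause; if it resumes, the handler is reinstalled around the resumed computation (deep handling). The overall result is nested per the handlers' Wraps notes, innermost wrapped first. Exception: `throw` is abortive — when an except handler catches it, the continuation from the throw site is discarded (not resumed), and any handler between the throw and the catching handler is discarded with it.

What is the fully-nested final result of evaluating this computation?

Answer: [([21], 6)]

Step-by-step:
throw(3) @ H0 caught ⇒ 21
H1 returns [21]
H2 returns ([21], 6)
H3 returns [([21], 6)]
= [([21], 6)]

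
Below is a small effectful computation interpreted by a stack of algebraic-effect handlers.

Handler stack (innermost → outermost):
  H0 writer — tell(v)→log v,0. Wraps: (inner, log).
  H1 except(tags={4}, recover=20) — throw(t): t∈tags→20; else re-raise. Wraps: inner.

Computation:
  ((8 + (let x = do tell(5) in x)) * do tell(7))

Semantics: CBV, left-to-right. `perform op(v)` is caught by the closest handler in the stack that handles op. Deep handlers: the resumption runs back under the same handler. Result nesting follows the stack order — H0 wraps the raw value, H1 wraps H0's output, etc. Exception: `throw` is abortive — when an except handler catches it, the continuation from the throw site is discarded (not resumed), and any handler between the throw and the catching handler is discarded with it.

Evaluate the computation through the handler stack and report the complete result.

Step-by-step:
tell(5) @ H0 ⇒ log+=5
tell(7) @ H0 ⇒ log+=7
H0 returns (0, (5, 7))
H1 returns (0, (5, 7))
= (0, (5, 7))

Answer: (0, (5, 7))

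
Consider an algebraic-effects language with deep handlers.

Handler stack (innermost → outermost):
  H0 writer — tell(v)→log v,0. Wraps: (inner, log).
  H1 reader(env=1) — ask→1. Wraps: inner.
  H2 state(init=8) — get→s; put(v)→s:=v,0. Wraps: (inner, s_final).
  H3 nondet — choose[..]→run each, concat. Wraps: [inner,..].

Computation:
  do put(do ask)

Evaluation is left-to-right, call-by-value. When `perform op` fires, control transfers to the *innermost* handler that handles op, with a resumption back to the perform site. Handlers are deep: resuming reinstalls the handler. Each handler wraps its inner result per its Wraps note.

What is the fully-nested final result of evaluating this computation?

Answer: [((0, ()), 1)]

Working:
ask @ H1 ⇒ 1
put(1) @ H2 ⇒ s:=1
H0 returns (0, ())
H1 returns (0, ())
H2 returns ((0, ()), 1)
H3 returns [((0, ()), 1)]
= [((0, ()), 1)]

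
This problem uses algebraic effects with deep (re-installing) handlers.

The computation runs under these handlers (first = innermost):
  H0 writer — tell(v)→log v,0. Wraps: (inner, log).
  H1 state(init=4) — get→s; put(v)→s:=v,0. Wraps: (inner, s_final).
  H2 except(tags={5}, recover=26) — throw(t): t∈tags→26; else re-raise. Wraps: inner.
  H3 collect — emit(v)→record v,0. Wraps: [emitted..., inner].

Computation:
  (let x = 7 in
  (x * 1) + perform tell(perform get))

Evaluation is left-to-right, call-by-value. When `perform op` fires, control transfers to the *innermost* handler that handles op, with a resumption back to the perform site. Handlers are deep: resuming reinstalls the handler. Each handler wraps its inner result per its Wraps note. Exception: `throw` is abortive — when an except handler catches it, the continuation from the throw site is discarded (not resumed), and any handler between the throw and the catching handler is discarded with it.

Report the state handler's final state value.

Working:
get @ H1 ⇒ 4
tell(4) @ H0 ⇒ log+=4
H0 returns (7, (4))
H1 returns ((7, (4)), 4)
H2 returns ((7, (4)), 4)
H3 returns [((7, (4)), 4)]
= [((7, (4)), 4)]

Answer: 4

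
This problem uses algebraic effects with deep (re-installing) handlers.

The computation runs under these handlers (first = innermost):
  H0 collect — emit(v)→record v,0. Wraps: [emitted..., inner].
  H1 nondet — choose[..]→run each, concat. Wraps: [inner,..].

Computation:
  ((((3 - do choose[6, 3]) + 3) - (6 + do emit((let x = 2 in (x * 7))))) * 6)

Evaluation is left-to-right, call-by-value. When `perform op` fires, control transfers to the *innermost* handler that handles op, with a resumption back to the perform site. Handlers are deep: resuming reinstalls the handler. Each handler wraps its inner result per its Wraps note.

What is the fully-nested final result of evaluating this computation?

Working:
choose[6, 3] @ H1
  branch[0] choose=6:
    emit(14) @ H0 ⇒ out+=14
    H0 returns [14, -36]
    H1 returns [[14, -36]]
  branch[1] choose=3:
    emit(14) @ H0 ⇒ out+=14
    H0 returns [14, -18]
    H1 returns [[14, -18]]
= [[14, -36], [14, -18]]

Answer: [[14, -36], [14, -18]]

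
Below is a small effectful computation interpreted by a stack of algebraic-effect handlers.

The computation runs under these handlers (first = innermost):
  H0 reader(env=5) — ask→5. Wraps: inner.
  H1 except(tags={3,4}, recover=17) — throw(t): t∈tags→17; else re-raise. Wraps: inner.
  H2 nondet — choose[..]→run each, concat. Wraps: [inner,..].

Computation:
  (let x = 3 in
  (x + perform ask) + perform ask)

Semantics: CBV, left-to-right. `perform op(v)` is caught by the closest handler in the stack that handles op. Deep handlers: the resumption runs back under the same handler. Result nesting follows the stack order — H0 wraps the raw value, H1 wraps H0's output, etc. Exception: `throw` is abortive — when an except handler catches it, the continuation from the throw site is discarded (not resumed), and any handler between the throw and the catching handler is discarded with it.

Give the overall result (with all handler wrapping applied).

Answer: [13]

Evaluation trace:
ask @ H0 ⇒ 5
ask @ H0 ⇒ 5
H0 returns 13
H1 returns 13
H2 returns [13]
= [13]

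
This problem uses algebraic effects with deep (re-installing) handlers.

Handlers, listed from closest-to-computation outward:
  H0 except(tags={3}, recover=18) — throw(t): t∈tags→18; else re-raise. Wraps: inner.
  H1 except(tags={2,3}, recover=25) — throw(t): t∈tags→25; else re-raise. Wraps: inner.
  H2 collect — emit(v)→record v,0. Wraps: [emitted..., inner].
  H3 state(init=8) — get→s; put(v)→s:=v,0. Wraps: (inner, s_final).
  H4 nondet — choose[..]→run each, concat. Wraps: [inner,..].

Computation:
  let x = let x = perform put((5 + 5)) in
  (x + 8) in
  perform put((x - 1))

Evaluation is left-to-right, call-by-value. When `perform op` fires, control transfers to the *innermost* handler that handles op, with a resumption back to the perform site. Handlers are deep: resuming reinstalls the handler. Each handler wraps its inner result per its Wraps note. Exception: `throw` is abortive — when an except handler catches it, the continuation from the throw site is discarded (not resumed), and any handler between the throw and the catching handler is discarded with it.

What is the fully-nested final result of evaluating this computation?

Step-by-step:
put(10) @ H3 ⇒ s:=10
put(7) @ H3 ⇒ s:=7
H0 returns 0
H1 returns 0
H2 returns [0]
H3 returns ([0], 7)
H4 returns [([0], 7)]
= [([0], 7)]

Answer: [([0], 7)]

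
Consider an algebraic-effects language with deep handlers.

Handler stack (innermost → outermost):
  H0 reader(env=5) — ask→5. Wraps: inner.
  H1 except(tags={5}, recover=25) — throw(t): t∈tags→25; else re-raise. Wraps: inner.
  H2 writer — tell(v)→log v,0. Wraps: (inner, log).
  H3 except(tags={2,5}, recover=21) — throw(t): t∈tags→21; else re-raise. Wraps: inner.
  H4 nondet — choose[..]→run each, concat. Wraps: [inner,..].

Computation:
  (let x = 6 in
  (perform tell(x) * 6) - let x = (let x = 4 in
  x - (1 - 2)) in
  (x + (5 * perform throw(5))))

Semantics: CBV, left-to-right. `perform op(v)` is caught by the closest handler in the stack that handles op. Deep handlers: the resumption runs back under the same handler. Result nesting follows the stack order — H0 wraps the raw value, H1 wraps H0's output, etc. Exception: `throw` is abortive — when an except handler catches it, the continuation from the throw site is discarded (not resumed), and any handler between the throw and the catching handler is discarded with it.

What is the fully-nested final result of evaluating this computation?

Evaluation trace:
tell(6) @ H2 ⇒ log+=6
throw(5) @ H1 caught ⇒ 25
H2 returns (25, (6))
H3 returns (25, (6))
H4 returns [(25, (6))]
= [(25, (6))]

Answer: [(25, (6))]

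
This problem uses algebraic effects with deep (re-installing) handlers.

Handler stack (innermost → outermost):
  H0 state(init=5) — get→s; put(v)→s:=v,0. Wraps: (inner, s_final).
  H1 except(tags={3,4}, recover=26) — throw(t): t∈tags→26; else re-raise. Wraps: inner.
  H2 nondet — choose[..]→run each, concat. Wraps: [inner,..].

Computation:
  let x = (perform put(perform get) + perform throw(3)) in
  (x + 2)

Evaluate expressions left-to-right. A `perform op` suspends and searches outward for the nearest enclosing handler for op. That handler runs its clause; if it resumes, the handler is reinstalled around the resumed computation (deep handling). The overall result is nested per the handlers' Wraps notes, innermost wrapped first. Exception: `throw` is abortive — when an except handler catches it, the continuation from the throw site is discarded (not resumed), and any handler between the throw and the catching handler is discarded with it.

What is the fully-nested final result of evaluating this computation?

Evaluation trace:
get @ H0 ⇒ 5
put(5) @ H0 ⇒ s:=5
throw(3) @ H1 caught ⇒ 26
H2 returns [26]
= [26]

Answer: [26]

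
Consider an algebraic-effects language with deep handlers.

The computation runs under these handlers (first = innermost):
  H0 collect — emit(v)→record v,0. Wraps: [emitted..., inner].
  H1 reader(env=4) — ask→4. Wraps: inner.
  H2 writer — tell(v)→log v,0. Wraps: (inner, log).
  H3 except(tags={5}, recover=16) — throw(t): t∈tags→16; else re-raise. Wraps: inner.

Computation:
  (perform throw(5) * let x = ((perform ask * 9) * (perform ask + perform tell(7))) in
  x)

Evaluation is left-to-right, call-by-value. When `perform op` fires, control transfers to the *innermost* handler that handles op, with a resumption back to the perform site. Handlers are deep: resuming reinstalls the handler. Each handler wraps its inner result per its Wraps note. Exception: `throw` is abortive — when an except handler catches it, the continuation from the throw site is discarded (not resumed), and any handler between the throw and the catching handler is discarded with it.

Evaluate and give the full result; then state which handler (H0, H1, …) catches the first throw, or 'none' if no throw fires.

Answer: 16 ; first throw caught by: H3

Working:
throw(5) @ H3 caught ⇒ 16
= 16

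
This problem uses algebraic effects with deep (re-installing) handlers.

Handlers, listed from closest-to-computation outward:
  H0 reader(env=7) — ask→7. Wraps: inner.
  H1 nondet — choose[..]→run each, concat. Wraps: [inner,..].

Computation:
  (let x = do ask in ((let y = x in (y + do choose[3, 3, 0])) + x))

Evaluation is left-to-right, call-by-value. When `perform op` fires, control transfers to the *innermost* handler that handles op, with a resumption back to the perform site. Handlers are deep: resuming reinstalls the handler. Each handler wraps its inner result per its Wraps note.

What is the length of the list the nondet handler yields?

Step-by-step:
ask @ H0 ⇒ 7
choose[3, 3, 0] @ H1
  branch[0] choose=3:
    H0 returns 17
    H1 returns [17]
  branch[1] choose=3:
    H0 returns 17
    H1 returns [17]
  branch[2] choose=0:
    H0 returns 14
    H1 returns [14]
= [17, 17, 14]

Answer: 3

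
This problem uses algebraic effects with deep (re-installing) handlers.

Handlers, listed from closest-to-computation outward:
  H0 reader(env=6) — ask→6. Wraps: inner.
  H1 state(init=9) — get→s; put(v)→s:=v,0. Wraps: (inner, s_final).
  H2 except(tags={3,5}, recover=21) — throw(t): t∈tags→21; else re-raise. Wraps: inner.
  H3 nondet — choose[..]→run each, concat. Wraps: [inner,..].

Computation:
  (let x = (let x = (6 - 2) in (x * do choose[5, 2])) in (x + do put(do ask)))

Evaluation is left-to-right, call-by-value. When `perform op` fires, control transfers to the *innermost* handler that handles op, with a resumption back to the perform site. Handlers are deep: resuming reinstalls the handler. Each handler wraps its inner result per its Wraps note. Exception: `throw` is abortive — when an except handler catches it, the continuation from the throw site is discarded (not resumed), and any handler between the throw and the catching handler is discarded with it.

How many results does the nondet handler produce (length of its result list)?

Working:
choose[5, 2] @ H3
  branch[0] choose=5:
    ask @ H0 ⇒ 6
    put(6) @ H1 ⇒ s:=6
    H0 returns 20
    H1 returns (20, 6)
    H2 returns (20, 6)
    H3 returns [(20, 6)]
  branch[1] choose=2:
    ask @ H0 ⇒ 6
    put(6) @ H1 ⇒ s:=6
    H0 returns 8
    H1 returns (8, 6)
    H2 returns (8, 6)
    H3 returns [(8, 6)]
= [(20, 6), (8, 6)]

Answer: 2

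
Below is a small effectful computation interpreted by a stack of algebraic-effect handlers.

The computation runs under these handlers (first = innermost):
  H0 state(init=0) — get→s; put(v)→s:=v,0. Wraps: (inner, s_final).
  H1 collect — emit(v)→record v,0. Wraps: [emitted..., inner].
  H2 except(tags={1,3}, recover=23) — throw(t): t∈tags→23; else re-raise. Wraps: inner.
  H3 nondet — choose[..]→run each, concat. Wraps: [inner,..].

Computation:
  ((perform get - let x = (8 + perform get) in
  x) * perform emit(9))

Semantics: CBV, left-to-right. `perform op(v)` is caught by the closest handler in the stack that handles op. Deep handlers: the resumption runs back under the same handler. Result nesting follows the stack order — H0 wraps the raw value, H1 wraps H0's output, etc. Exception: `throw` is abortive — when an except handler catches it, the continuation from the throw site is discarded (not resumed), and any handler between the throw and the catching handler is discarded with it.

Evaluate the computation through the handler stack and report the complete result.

Working:
get @ H0 ⇒ 0
get @ H0 ⇒ 0
emit(9) @ H1 ⇒ out+=9
H0 returns (0, 0)
H1 returns [9, (0, 0)]
H2 returns [9, (0, 0)]
H3 returns [[9, (0, 0)]]
= [[9, (0, 0)]]

Answer: [[9, (0, 0)]]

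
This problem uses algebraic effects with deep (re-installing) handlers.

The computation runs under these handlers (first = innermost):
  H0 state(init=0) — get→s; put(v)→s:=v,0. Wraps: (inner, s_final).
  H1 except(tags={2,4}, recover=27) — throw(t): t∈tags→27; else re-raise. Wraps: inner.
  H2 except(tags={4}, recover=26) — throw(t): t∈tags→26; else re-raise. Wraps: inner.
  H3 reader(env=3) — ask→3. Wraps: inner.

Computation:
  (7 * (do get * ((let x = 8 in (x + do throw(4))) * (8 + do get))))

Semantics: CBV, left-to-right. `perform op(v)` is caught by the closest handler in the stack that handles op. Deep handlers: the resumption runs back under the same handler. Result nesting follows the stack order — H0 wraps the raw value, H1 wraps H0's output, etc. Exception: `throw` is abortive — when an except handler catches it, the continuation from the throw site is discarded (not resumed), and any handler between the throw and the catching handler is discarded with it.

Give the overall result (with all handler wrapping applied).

Answer: 27

Working:
get @ H0 ⇒ 0
throw(4) @ H1 caught ⇒ 27
H2 returns 27
H3 returns 27
= 27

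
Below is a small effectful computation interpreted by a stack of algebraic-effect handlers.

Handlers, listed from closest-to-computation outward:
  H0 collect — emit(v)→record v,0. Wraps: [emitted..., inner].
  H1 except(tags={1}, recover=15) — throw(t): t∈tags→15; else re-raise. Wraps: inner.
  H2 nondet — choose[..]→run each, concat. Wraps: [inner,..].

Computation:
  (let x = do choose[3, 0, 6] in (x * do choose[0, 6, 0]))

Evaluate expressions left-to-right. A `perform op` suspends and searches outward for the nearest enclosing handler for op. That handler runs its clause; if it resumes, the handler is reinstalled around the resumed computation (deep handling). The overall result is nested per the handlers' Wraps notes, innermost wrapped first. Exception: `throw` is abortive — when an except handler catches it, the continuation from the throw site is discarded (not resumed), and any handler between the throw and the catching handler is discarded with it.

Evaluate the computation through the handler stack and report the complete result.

Step-by-step:
choose[3, 0, 6] @ H2
  branch[0] choose=3:
    choose[0, 6, 0] @ H2
      branch[0] choose=0:
        H0 returns [0]
        H1 returns [0]
        H2 returns [[0]]
      branch[1] choose=6:
        H0 returns [18]
        H1 returns [18]
        H2 returns [[18]]
      branch[2] choose=0:
        H0 returns [0]
        H1 returns [0]
        H2 returns [[0]]
  branch[1] choose=0:
    choose[0, 6, 0] @ H2
      branch[0] choose=0:
        H0 returns [0]
        H1 returns [0]
        H2 returns [[0]]
      branch[1] choose=6:
        H0 returns [0]
        H1 returns [0]
        H2 returns [[0]]
      branch[2] choose=0:
        H0 returns [0]
        H1 returns [0]
        H2 returns [[0]]
  branch[2] choose=6:
    choose[0, 6, 0] @ H2
      branch[0] choose=0:
        H0 returns [0]
        H1 returns [0]
        H2 returns [[0]]
      branch[1] choose=6:
        H0 returns [36]
        H1 returns [36]
        H2 returns [[36]]
      branch[2] choose=0:
        H0 returns [0]
        H1 returns [0]
        H2 returns [[0]]
= [[0], [18], [0], [0], [0], [0], [0], [36], [0]]

Answer: [[0], [18], [0], [0], [0], [0], [0], [36], [0]]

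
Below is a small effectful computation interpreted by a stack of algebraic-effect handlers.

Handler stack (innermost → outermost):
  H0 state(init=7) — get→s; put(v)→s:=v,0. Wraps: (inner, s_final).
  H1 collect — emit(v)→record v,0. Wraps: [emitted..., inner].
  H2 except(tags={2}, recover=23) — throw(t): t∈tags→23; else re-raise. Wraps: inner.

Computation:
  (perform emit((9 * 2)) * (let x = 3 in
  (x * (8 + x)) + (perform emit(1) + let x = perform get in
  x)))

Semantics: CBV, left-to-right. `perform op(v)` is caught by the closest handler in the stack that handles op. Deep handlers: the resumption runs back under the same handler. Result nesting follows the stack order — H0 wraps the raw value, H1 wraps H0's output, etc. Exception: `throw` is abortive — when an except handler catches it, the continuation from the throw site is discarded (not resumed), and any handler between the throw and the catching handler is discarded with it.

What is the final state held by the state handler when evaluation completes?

Answer: 7

Step-by-step:
emit(18) @ H1 ⇒ out+=18
emit(1) @ H1 ⇒ out+=1
get @ H0 ⇒ 7
H0 returns (0, 7)
H1 returns [18, 1, (0, 7)]
H2 returns [18, 1, (0, 7)]
= [18, 1, (0, 7)]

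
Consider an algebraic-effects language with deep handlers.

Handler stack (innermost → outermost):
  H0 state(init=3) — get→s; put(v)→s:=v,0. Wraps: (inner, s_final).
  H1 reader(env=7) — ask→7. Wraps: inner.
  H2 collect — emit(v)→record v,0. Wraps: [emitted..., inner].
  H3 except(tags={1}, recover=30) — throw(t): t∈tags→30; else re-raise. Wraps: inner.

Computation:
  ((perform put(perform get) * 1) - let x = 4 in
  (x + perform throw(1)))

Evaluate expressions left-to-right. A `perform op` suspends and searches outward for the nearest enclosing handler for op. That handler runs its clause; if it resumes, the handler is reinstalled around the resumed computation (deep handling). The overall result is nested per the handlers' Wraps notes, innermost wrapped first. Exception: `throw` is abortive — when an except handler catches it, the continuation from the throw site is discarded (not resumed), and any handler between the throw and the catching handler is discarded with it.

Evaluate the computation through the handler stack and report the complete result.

Evaluation trace:
get @ H0 ⇒ 3
put(3) @ H0 ⇒ s:=3
throw(1) @ H3 caught ⇒ 30
= 30

Answer: 30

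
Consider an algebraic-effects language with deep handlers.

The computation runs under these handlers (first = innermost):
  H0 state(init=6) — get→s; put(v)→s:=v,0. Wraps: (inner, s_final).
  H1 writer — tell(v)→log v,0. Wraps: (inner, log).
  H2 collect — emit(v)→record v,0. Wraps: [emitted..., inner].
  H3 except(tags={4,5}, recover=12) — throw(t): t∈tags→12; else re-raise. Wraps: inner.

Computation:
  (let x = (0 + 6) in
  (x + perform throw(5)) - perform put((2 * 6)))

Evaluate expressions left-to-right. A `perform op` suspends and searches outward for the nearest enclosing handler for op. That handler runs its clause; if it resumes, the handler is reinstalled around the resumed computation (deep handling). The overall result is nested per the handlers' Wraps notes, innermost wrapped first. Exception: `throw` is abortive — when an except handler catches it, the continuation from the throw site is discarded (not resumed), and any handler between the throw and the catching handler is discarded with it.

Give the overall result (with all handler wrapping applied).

Working:
throw(5) @ H3 caught ⇒ 12
= 12

Answer: 12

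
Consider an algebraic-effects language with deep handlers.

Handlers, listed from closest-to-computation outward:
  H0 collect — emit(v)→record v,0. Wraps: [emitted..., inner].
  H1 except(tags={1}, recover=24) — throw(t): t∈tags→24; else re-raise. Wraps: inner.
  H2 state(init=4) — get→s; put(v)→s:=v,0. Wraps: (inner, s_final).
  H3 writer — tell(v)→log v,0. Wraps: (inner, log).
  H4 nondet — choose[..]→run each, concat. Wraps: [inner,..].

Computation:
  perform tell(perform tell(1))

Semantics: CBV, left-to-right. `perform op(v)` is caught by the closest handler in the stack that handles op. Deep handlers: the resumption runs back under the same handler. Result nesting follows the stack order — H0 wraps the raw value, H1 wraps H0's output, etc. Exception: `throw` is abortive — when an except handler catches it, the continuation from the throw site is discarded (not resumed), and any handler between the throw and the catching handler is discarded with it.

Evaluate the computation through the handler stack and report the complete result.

Working:
tell(1) @ H3 ⇒ log+=1
tell(0) @ H3 ⇒ log+=0
H0 returns [0]
H1 returns [0]
H2 returns ([0], 4)
H3 returns (([0], 4), (1, 0))
H4 returns [(([0], 4), (1, 0))]
= [(([0], 4), (1, 0))]

Answer: [(([0], 4), (1, 0))]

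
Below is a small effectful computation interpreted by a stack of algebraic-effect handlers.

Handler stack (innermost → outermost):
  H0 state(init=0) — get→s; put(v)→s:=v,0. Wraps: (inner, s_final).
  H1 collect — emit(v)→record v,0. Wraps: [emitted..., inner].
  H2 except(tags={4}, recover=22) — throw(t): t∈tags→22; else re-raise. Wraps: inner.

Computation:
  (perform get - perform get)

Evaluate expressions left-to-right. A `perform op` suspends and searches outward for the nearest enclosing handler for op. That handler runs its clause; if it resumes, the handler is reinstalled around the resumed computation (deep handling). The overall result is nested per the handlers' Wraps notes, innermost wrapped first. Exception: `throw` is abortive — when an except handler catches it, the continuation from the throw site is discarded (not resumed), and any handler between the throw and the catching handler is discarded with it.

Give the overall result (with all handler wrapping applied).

Evaluation trace:
get @ H0 ⇒ 0
get @ H0 ⇒ 0
H0 returns (0, 0)
H1 returns [(0, 0)]
H2 returns [(0, 0)]
= [(0, 0)]

Answer: [(0, 0)]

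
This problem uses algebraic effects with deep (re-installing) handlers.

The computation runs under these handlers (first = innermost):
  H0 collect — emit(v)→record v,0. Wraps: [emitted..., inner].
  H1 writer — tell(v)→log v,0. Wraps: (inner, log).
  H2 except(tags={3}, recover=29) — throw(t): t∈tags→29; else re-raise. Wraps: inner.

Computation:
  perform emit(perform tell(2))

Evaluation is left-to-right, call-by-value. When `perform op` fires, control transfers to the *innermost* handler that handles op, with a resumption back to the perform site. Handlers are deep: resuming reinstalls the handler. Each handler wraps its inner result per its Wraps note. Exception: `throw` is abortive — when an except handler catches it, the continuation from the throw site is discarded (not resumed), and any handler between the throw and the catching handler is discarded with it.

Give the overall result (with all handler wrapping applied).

Answer: ([0, 0], (2))

Evaluation trace:
tell(2) @ H1 ⇒ log+=2
emit(0) @ H0 ⇒ out+=0
H0 returns [0, 0]
H1 returns ([0, 0], (2))
H2 returns ([0, 0], (2))
= ([0, 0], (2))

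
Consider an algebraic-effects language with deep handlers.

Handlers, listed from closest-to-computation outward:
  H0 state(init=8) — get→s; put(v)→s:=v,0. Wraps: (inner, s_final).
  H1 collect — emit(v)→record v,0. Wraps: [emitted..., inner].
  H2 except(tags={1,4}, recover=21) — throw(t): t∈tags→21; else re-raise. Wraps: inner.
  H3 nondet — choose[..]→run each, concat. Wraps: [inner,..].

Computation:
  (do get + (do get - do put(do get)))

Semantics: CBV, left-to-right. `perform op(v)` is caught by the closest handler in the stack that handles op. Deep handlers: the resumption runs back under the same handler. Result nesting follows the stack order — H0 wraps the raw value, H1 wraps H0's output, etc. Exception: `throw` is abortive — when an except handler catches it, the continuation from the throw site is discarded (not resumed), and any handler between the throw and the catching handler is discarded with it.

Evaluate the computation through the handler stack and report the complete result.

Answer: [[(16, 8)]]

Evaluation trace:
get @ H0 ⇒ 8
get @ H0 ⇒ 8
get @ H0 ⇒ 8
put(8) @ H0 ⇒ s:=8
H0 returns (16, 8)
H1 returns [(16, 8)]
H2 returns [(16, 8)]
H3 returns [[(16, 8)]]
= [[(16, 8)]]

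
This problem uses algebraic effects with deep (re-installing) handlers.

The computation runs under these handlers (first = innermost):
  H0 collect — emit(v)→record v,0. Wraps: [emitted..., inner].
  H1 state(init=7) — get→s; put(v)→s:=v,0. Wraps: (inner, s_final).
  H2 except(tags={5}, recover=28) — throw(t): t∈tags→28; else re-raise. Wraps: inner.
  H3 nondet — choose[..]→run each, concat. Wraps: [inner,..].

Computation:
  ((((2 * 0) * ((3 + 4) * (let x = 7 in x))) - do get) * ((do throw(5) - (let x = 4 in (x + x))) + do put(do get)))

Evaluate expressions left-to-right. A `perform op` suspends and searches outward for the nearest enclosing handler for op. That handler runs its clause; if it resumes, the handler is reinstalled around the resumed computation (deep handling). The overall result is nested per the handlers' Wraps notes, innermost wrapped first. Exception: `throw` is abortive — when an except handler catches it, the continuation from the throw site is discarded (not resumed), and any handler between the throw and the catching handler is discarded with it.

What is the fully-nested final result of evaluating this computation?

Step-by-step:
get @ H1 ⇒ 7
throw(5) @ H2 caught ⇒ 28
H3 returns [28]
= [28]

Answer: [28]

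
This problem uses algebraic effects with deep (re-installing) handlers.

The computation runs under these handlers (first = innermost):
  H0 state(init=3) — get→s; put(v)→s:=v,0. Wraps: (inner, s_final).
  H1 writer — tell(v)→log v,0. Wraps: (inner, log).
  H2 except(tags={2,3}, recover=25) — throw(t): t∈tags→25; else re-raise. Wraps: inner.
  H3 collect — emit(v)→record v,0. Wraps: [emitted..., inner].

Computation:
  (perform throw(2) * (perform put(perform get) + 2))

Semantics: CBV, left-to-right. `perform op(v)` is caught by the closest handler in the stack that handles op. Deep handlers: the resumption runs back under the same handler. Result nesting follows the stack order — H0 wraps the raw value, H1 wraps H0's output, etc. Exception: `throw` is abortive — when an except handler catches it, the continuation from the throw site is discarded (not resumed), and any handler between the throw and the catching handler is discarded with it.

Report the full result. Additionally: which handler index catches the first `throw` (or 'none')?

Answer: [25] ; first throw caught by: H2

Evaluation trace:
throw(2) @ H2 caught ⇒ 25
H3 returns [25]
= [25]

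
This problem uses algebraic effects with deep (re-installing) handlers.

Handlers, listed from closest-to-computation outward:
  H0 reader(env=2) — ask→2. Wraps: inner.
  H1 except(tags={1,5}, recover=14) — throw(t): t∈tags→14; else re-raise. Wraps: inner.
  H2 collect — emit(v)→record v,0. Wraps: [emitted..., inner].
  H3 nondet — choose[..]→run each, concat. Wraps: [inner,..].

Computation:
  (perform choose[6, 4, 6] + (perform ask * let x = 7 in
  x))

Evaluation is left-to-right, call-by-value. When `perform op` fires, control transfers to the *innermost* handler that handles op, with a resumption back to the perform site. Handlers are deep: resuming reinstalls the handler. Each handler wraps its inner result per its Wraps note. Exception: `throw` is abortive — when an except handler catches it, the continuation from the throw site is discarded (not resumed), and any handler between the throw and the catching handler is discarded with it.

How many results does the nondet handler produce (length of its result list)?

Working:
choose[6, 4, 6] @ H3
  branch[0] choose=6:
    ask @ H0 ⇒ 2
    H0 returns 20
    H1 returns 20
    H2 returns [20]
    H3 returns [[20]]
  branch[1] choose=4:
    ask @ H0 ⇒ 2
    H0 returns 18
    H1 returns 18
    H2 returns [18]
    H3 returns [[18]]
  branch[2] choose=6:
    ask @ H0 ⇒ 2
    H0 returns 20
    H1 returns 20
    H2 returns [20]
    H3 returns [[20]]
= [[20], [18], [20]]

Answer: 3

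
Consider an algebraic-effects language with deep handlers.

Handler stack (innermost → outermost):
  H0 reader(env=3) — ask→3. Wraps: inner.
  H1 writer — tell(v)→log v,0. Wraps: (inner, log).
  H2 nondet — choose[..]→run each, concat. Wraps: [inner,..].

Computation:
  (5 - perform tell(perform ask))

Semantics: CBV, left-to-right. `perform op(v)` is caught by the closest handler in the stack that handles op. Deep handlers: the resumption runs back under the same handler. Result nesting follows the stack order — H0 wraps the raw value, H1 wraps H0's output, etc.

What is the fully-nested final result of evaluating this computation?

Step-by-step:
ask @ H0 ⇒ 3
tell(3) @ H1 ⇒ log+=3
H0 returns 5
H1 returns (5, (3))
H2 returns [(5, (3))]
= [(5, (3))]

Answer: [(5, (3))]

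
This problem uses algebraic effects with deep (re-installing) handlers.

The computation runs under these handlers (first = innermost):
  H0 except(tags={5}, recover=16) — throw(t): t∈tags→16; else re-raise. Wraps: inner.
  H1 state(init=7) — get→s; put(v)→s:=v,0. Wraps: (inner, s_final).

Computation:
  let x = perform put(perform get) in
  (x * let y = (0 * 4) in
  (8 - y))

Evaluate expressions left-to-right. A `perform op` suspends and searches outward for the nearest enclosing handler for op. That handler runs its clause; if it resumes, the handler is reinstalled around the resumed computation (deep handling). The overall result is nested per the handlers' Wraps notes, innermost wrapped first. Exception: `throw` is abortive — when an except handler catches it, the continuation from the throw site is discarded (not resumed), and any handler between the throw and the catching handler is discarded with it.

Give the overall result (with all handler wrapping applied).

Answer: (0, 7)

Working:
get @ H1 ⇒ 7
put(7) @ H1 ⇒ s:=7
H0 returns 0
H1 returns (0, 7)
= (0, 7)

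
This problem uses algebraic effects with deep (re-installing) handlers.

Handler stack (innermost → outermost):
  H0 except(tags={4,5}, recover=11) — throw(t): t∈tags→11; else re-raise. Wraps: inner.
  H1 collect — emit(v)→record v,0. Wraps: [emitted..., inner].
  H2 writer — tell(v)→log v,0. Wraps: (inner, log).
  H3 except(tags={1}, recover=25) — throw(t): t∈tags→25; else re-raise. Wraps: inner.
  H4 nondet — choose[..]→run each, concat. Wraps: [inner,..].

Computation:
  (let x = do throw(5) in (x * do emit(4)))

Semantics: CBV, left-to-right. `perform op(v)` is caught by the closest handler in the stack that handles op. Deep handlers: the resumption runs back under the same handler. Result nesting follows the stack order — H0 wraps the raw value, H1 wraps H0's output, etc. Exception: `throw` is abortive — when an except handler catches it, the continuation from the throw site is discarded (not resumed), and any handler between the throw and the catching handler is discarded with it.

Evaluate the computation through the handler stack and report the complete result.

Working:
throw(5) @ H0 caught ⇒ 11
H1 returns [11]
H2 returns ([11], ())
H3 returns ([11], ())
H4 returns [([11], ())]
= [([11], ())]

Answer: [([11], ())]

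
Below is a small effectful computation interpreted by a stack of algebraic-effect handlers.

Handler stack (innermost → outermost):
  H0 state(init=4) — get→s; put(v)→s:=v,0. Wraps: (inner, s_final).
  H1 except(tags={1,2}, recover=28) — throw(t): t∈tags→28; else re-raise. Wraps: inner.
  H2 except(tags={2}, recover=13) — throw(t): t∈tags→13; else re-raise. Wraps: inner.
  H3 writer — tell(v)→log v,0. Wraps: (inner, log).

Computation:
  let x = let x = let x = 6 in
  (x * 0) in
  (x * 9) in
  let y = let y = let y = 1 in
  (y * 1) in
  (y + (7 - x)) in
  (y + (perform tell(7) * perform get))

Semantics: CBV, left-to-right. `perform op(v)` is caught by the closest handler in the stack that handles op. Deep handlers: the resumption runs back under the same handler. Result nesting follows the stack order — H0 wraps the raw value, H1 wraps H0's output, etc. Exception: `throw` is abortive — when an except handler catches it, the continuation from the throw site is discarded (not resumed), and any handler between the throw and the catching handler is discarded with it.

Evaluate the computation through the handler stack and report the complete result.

Step-by-step:
tell(7) @ H3 ⇒ log+=7
get @ H0 ⇒ 4
H0 returns (8, 4)
H1 returns (8, 4)
H2 returns (8, 4)
H3 returns ((8, 4), (7))
= ((8, 4), (7))

Answer: ((8, 4), (7))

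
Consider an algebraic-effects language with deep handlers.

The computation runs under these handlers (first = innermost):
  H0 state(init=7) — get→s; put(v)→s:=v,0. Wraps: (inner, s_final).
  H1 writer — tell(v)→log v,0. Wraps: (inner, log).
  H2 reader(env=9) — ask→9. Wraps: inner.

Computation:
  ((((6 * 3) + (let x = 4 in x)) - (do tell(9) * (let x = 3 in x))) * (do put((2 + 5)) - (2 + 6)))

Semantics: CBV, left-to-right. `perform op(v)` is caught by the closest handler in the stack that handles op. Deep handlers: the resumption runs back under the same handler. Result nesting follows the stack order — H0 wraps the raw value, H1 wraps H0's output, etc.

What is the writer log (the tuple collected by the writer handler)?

Answer: (9)

Step-by-step:
tell(9) @ H1 ⇒ log+=9
put(7) @ H0 ⇒ s:=7
H0 returns (-176, 7)
H1 returns ((-176, 7), (9))
H2 returns ((-176, 7), (9))
= ((-176, 7), (9))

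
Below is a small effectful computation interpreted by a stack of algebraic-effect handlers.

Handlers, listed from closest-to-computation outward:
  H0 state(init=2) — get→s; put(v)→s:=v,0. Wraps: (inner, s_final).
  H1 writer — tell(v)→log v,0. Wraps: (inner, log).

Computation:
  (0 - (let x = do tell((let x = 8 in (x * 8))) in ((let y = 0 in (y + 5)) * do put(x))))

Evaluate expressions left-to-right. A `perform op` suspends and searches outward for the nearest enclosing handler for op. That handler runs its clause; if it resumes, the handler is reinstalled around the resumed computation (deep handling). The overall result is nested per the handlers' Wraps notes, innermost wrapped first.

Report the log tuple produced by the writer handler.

Answer: (64)

Working:
tell(64) @ H1 ⇒ log+=64
put(0) @ H0 ⇒ s:=0
H0 returns (0, 0)
H1 returns ((0, 0), (64))
= ((0, 0), (64))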